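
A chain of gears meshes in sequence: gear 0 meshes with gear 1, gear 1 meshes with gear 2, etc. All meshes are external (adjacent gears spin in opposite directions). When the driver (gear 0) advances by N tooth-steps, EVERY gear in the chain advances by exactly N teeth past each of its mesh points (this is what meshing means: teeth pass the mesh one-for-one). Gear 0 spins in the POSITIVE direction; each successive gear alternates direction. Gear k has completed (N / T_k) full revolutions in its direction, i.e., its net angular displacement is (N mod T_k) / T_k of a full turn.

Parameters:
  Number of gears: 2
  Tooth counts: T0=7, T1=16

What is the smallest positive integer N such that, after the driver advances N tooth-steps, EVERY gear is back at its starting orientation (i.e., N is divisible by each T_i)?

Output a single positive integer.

Gear k returns to start when N is a multiple of T_k.
All gears at start simultaneously when N is a common multiple of [7, 16]; the smallest such N is lcm(7, 16).
Start: lcm = T0 = 7
Fold in T1=16: gcd(7, 16) = 1; lcm(7, 16) = 7 * 16 / 1 = 112 / 1 = 112
Full cycle length = 112

Answer: 112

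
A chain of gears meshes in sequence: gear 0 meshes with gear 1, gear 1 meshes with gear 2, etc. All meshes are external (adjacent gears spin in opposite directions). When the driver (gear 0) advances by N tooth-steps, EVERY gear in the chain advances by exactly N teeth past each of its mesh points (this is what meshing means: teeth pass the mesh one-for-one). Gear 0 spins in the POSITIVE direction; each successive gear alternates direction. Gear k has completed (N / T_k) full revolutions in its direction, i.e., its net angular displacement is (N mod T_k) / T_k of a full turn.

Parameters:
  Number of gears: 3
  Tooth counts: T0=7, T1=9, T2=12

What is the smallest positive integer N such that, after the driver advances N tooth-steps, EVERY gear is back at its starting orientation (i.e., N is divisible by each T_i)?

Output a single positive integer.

Gear k returns to start when N is a multiple of T_k.
All gears at start simultaneously when N is a common multiple of [7, 9, 12]; the smallest such N is lcm(7, 9, 12).
Start: lcm = T0 = 7
Fold in T1=9: gcd(7, 9) = 1; lcm(7, 9) = 7 * 9 / 1 = 63 / 1 = 63
Fold in T2=12: gcd(63, 12) = 3; lcm(63, 12) = 63 * 12 / 3 = 756 / 3 = 252
Full cycle length = 252

Answer: 252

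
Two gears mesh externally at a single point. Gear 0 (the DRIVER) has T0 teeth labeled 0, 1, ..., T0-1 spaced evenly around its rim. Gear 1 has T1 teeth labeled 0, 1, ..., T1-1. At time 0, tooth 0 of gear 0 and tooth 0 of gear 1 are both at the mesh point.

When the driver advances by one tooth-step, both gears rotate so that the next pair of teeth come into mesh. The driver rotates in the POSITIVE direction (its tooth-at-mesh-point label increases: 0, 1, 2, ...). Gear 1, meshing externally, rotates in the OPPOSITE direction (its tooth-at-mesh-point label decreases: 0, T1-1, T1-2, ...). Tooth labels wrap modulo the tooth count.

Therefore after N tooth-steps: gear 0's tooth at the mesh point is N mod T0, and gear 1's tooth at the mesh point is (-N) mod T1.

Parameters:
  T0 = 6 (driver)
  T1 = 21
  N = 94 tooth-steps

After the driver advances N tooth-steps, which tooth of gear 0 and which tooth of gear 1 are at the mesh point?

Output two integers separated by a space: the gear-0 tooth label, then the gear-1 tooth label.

Gear 0 (driver, T0=6): tooth at mesh = N mod T0
  94 = 15 * 6 + 4, so 94 mod 6 = 4
  gear 0 tooth = 4
Gear 1 (driven, T1=21): tooth at mesh = (-N) mod T1
  94 = 4 * 21 + 10, so 94 mod 21 = 10
  (-94) mod 21 = (-10) mod 21 = 21 - 10 = 11
Mesh after 94 steps: gear-0 tooth 4 meets gear-1 tooth 11

Answer: 4 11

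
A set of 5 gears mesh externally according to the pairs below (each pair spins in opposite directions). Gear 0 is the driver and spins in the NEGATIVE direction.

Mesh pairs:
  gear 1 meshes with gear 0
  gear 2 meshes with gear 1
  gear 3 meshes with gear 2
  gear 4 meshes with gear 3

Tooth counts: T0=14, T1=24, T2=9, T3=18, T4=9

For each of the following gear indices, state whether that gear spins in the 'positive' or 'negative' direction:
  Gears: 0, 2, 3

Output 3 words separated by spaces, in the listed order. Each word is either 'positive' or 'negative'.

Answer: negative negative positive

Derivation:
Gear 0 (driver): negative (depth 0)
  gear 1: meshes with gear 0 -> depth 1 -> positive (opposite of gear 0)
  gear 2: meshes with gear 1 -> depth 2 -> negative (opposite of gear 1)
  gear 3: meshes with gear 2 -> depth 3 -> positive (opposite of gear 2)
  gear 4: meshes with gear 3 -> depth 4 -> negative (opposite of gear 3)
Queried indices 0, 2, 3 -> negative, negative, positive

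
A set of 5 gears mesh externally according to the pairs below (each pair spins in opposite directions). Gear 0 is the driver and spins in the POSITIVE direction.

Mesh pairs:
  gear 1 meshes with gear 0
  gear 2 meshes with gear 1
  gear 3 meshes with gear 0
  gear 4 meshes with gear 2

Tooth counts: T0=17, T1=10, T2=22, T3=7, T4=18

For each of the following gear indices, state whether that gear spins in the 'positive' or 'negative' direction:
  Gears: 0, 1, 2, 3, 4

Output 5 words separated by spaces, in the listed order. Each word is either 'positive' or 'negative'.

Answer: positive negative positive negative negative

Derivation:
Gear 0 (driver): positive (depth 0)
  gear 1: meshes with gear 0 -> depth 1 -> negative (opposite of gear 0)
  gear 2: meshes with gear 1 -> depth 2 -> positive (opposite of gear 1)
  gear 3: meshes with gear 0 -> depth 1 -> negative (opposite of gear 0)
  gear 4: meshes with gear 2 -> depth 3 -> negative (opposite of gear 2)
Queried indices 0, 1, 2, 3, 4 -> positive, negative, positive, negative, negative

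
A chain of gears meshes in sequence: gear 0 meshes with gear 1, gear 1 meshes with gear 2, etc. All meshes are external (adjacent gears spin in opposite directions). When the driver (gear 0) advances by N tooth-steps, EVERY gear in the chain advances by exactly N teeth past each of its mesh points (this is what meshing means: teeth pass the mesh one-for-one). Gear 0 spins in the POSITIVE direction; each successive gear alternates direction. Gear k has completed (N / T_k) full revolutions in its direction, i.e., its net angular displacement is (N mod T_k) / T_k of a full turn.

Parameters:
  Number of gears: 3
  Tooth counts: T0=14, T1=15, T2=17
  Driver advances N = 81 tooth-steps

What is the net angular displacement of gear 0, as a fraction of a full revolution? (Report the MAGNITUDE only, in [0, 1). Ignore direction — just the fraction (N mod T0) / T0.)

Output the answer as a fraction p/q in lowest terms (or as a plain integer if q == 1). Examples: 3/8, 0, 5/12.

Chain of 3 gears, tooth counts: [14, 15, 17]
  gear 0: T0=14, direction=positive, advance = 81 mod 14 = 11 teeth = 11/14 turn
  gear 1: T1=15, direction=negative, advance = 81 mod 15 = 6 teeth = 6/15 turn
  gear 2: T2=17, direction=positive, advance = 81 mod 17 = 13 teeth = 13/17 turn
Gear 0: 81 mod 14 = 11
Fraction = 11 / 14 = 11/14 (gcd(11,14)=1) = 11/14

Answer: 11/14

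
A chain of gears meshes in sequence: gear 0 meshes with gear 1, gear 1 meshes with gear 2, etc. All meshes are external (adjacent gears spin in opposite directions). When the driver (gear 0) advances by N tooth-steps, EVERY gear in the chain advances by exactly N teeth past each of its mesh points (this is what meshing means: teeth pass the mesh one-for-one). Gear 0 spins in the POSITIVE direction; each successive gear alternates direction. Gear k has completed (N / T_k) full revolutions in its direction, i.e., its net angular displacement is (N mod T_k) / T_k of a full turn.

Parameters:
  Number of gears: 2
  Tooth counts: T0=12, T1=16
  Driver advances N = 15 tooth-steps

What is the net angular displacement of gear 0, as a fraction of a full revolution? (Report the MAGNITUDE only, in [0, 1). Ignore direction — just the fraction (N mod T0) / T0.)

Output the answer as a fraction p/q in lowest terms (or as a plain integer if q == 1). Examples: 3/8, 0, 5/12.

Chain of 2 gears, tooth counts: [12, 16]
  gear 0: T0=12, direction=positive, advance = 15 mod 12 = 3 teeth = 3/12 turn
  gear 1: T1=16, direction=negative, advance = 15 mod 16 = 15 teeth = 15/16 turn
Gear 0: 15 mod 12 = 3
Fraction = 3 / 12 = 1/4 (gcd(3,12)=3) = 1/4

Answer: 1/4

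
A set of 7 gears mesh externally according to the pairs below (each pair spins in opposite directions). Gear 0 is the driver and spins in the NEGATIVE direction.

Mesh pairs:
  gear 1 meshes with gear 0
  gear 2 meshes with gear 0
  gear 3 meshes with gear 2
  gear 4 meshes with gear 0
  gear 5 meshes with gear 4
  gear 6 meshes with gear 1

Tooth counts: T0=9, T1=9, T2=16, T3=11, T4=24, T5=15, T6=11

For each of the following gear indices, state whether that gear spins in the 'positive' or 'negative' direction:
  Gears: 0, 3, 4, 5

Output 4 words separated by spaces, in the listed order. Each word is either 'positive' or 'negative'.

Answer: negative negative positive negative

Derivation:
Gear 0 (driver): negative (depth 0)
  gear 1: meshes with gear 0 -> depth 1 -> positive (opposite of gear 0)
  gear 2: meshes with gear 0 -> depth 1 -> positive (opposite of gear 0)
  gear 3: meshes with gear 2 -> depth 2 -> negative (opposite of gear 2)
  gear 4: meshes with gear 0 -> depth 1 -> positive (opposite of gear 0)
  gear 5: meshes with gear 4 -> depth 2 -> negative (opposite of gear 4)
  gear 6: meshes with gear 1 -> depth 2 -> negative (opposite of gear 1)
Queried indices 0, 3, 4, 5 -> negative, negative, positive, negative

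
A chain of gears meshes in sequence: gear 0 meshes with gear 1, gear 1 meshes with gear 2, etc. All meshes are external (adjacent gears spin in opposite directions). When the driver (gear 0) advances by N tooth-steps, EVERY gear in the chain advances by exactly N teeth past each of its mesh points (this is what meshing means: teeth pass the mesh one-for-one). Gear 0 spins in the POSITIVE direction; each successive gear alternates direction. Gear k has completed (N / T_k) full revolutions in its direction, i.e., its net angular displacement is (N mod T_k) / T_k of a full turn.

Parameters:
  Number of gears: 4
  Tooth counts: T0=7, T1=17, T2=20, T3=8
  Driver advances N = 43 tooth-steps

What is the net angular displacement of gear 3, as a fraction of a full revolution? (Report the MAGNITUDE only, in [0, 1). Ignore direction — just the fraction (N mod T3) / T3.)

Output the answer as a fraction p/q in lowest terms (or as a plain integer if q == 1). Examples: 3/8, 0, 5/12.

Answer: 3/8

Derivation:
Chain of 4 gears, tooth counts: [7, 17, 20, 8]
  gear 0: T0=7, direction=positive, advance = 43 mod 7 = 1 teeth = 1/7 turn
  gear 1: T1=17, direction=negative, advance = 43 mod 17 = 9 teeth = 9/17 turn
  gear 2: T2=20, direction=positive, advance = 43 mod 20 = 3 teeth = 3/20 turn
  gear 3: T3=8, direction=negative, advance = 43 mod 8 = 3 teeth = 3/8 turn
Gear 3: 43 mod 8 = 3
Fraction = 3 / 8 = 3/8 (gcd(3,8)=1) = 3/8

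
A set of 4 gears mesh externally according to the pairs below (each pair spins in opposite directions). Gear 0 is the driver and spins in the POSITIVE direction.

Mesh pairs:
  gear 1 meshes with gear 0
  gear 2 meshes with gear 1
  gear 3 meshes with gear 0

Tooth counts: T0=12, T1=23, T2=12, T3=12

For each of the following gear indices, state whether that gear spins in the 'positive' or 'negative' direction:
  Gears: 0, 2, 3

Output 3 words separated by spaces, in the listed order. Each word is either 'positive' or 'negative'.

Answer: positive positive negative

Derivation:
Gear 0 (driver): positive (depth 0)
  gear 1: meshes with gear 0 -> depth 1 -> negative (opposite of gear 0)
  gear 2: meshes with gear 1 -> depth 2 -> positive (opposite of gear 1)
  gear 3: meshes with gear 0 -> depth 1 -> negative (opposite of gear 0)
Queried indices 0, 2, 3 -> positive, positive, negative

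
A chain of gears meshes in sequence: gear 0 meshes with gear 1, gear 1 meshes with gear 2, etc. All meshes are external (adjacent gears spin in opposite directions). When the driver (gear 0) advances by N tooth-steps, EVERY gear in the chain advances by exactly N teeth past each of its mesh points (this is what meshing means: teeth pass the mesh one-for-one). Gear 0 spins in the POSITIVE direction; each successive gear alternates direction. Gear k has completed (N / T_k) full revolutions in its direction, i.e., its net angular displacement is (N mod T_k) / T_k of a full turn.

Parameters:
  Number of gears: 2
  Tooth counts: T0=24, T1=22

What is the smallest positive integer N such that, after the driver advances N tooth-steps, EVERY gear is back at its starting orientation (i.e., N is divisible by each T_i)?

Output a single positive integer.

Answer: 264

Derivation:
Gear k returns to start when N is a multiple of T_k.
All gears at start simultaneously when N is a common multiple of [24, 22]; the smallest such N is lcm(24, 22).
Start: lcm = T0 = 24
Fold in T1=22: gcd(24, 22) = 2; lcm(24, 22) = 24 * 22 / 2 = 528 / 2 = 264
Full cycle length = 264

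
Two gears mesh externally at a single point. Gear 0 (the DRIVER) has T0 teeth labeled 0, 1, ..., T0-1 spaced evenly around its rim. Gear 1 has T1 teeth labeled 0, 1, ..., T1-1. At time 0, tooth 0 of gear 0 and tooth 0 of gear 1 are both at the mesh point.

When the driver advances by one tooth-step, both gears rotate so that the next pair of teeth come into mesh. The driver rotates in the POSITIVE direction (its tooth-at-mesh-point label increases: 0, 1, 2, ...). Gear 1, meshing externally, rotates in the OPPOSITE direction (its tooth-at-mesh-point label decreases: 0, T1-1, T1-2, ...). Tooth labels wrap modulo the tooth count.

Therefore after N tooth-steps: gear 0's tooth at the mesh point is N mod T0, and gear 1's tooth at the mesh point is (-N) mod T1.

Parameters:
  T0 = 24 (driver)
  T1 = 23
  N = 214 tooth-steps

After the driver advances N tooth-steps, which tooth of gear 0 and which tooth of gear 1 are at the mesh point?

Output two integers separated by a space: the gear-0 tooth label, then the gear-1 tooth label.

Gear 0 (driver, T0=24): tooth at mesh = N mod T0
  214 = 8 * 24 + 22, so 214 mod 24 = 22
  gear 0 tooth = 22
Gear 1 (driven, T1=23): tooth at mesh = (-N) mod T1
  214 = 9 * 23 + 7, so 214 mod 23 = 7
  (-214) mod 23 = (-7) mod 23 = 23 - 7 = 16
Mesh after 214 steps: gear-0 tooth 22 meets gear-1 tooth 16

Answer: 22 16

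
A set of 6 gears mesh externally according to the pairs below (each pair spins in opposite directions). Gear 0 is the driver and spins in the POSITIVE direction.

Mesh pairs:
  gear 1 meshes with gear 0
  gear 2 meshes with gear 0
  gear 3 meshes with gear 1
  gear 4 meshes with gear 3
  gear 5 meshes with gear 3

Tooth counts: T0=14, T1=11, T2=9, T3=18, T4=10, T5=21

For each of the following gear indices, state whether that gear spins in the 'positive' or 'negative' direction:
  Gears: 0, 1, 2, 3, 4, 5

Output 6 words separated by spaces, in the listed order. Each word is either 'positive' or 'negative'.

Answer: positive negative negative positive negative negative

Derivation:
Gear 0 (driver): positive (depth 0)
  gear 1: meshes with gear 0 -> depth 1 -> negative (opposite of gear 0)
  gear 2: meshes with gear 0 -> depth 1 -> negative (opposite of gear 0)
  gear 3: meshes with gear 1 -> depth 2 -> positive (opposite of gear 1)
  gear 4: meshes with gear 3 -> depth 3 -> negative (opposite of gear 3)
  gear 5: meshes with gear 3 -> depth 3 -> negative (opposite of gear 3)
Queried indices 0, 1, 2, 3, 4, 5 -> positive, negative, negative, positive, negative, negative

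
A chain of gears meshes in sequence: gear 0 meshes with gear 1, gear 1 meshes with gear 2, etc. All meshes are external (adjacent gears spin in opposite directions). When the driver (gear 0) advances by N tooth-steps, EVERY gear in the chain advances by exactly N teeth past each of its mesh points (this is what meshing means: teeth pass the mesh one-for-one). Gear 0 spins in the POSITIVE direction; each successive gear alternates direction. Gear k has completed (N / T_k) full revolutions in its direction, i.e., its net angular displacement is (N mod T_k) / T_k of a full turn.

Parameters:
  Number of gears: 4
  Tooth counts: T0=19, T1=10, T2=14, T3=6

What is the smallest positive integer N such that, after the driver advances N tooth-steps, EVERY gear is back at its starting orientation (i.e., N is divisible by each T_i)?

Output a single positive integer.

Gear k returns to start when N is a multiple of T_k.
All gears at start simultaneously when N is a common multiple of [19, 10, 14, 6]; the smallest such N is lcm(19, 10, 14, 6).
Start: lcm = T0 = 19
Fold in T1=10: gcd(19, 10) = 1; lcm(19, 10) = 19 * 10 / 1 = 190 / 1 = 190
Fold in T2=14: gcd(190, 14) = 2; lcm(190, 14) = 190 * 14 / 2 = 2660 / 2 = 1330
Fold in T3=6: gcd(1330, 6) = 2; lcm(1330, 6) = 1330 * 6 / 2 = 7980 / 2 = 3990
Full cycle length = 3990

Answer: 3990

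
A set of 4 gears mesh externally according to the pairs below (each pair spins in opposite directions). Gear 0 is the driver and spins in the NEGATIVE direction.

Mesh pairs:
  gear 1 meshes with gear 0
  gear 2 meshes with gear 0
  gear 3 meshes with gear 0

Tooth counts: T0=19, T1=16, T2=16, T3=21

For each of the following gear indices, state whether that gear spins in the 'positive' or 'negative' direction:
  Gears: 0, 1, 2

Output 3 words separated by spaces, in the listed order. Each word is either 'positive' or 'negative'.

Gear 0 (driver): negative (depth 0)
  gear 1: meshes with gear 0 -> depth 1 -> positive (opposite of gear 0)
  gear 2: meshes with gear 0 -> depth 1 -> positive (opposite of gear 0)
  gear 3: meshes with gear 0 -> depth 1 -> positive (opposite of gear 0)
Queried indices 0, 1, 2 -> negative, positive, positive

Answer: negative positive positive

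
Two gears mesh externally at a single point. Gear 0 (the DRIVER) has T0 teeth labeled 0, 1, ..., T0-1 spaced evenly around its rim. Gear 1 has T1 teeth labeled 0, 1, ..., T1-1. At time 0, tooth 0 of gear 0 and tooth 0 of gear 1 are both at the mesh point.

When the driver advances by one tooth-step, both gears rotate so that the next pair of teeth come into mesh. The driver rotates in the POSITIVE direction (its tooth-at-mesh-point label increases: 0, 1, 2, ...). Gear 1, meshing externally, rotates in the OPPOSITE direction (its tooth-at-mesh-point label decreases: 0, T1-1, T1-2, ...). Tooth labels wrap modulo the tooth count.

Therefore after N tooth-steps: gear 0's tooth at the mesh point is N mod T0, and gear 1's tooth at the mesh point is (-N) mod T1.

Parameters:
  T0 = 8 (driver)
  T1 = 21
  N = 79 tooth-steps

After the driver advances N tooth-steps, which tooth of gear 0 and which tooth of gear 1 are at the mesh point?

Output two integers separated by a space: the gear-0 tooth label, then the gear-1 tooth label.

Answer: 7 5

Derivation:
Gear 0 (driver, T0=8): tooth at mesh = N mod T0
  79 = 9 * 8 + 7, so 79 mod 8 = 7
  gear 0 tooth = 7
Gear 1 (driven, T1=21): tooth at mesh = (-N) mod T1
  79 = 3 * 21 + 16, so 79 mod 21 = 16
  (-79) mod 21 = (-16) mod 21 = 21 - 16 = 5
Mesh after 79 steps: gear-0 tooth 7 meets gear-1 tooth 5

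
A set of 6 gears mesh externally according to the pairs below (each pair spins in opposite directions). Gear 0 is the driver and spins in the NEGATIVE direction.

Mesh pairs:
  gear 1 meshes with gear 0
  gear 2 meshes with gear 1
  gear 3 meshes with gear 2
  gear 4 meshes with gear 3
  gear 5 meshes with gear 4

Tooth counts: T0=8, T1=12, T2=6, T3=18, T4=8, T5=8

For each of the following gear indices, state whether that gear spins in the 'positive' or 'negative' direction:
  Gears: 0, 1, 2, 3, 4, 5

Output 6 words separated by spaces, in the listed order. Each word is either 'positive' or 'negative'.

Answer: negative positive negative positive negative positive

Derivation:
Gear 0 (driver): negative (depth 0)
  gear 1: meshes with gear 0 -> depth 1 -> positive (opposite of gear 0)
  gear 2: meshes with gear 1 -> depth 2 -> negative (opposite of gear 1)
  gear 3: meshes with gear 2 -> depth 3 -> positive (opposite of gear 2)
  gear 4: meshes with gear 3 -> depth 4 -> negative (opposite of gear 3)
  gear 5: meshes with gear 4 -> depth 5 -> positive (opposite of gear 4)
Queried indices 0, 1, 2, 3, 4, 5 -> negative, positive, negative, positive, negative, positive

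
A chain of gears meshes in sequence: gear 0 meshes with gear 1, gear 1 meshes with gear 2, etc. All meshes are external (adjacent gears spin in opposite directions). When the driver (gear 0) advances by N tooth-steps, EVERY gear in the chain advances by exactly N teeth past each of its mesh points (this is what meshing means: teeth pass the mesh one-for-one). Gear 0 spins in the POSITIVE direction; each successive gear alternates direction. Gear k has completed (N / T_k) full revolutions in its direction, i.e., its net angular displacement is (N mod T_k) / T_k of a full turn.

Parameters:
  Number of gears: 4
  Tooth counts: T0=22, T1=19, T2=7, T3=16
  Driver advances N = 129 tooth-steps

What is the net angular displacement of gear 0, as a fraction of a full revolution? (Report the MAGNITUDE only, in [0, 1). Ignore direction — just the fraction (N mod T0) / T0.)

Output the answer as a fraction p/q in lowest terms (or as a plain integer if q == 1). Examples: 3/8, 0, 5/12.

Answer: 19/22

Derivation:
Chain of 4 gears, tooth counts: [22, 19, 7, 16]
  gear 0: T0=22, direction=positive, advance = 129 mod 22 = 19 teeth = 19/22 turn
  gear 1: T1=19, direction=negative, advance = 129 mod 19 = 15 teeth = 15/19 turn
  gear 2: T2=7, direction=positive, advance = 129 mod 7 = 3 teeth = 3/7 turn
  gear 3: T3=16, direction=negative, advance = 129 mod 16 = 1 teeth = 1/16 turn
Gear 0: 129 mod 22 = 19
Fraction = 19 / 22 = 19/22 (gcd(19,22)=1) = 19/22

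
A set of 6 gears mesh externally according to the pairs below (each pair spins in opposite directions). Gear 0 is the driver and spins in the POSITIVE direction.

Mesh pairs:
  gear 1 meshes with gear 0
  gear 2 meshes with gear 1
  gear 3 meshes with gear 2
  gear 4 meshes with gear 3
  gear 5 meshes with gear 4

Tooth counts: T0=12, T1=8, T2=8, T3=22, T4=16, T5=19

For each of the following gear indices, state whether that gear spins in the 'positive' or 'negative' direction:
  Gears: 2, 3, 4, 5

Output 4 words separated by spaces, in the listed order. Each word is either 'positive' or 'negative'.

Gear 0 (driver): positive (depth 0)
  gear 1: meshes with gear 0 -> depth 1 -> negative (opposite of gear 0)
  gear 2: meshes with gear 1 -> depth 2 -> positive (opposite of gear 1)
  gear 3: meshes with gear 2 -> depth 3 -> negative (opposite of gear 2)
  gear 4: meshes with gear 3 -> depth 4 -> positive (opposite of gear 3)
  gear 5: meshes with gear 4 -> depth 5 -> negative (opposite of gear 4)
Queried indices 2, 3, 4, 5 -> positive, negative, positive, negative

Answer: positive negative positive negative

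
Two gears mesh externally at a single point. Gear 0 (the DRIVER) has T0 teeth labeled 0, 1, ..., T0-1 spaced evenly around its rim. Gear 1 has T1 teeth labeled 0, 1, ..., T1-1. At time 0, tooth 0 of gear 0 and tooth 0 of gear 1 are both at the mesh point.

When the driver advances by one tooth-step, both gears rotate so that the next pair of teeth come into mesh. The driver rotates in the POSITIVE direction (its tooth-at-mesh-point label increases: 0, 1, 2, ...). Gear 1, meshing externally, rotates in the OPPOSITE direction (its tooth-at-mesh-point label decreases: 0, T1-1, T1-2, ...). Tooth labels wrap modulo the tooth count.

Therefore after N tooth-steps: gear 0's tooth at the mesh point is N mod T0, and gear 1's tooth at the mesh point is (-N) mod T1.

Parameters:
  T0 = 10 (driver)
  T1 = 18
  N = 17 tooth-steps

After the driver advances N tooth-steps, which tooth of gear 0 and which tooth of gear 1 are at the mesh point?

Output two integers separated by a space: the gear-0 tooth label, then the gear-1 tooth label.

Gear 0 (driver, T0=10): tooth at mesh = N mod T0
  17 = 1 * 10 + 7, so 17 mod 10 = 7
  gear 0 tooth = 7
Gear 1 (driven, T1=18): tooth at mesh = (-N) mod T1
  17 = 0 * 18 + 17, so 17 mod 18 = 17
  (-17) mod 18 = (-17) mod 18 = 18 - 17 = 1
Mesh after 17 steps: gear-0 tooth 7 meets gear-1 tooth 1

Answer: 7 1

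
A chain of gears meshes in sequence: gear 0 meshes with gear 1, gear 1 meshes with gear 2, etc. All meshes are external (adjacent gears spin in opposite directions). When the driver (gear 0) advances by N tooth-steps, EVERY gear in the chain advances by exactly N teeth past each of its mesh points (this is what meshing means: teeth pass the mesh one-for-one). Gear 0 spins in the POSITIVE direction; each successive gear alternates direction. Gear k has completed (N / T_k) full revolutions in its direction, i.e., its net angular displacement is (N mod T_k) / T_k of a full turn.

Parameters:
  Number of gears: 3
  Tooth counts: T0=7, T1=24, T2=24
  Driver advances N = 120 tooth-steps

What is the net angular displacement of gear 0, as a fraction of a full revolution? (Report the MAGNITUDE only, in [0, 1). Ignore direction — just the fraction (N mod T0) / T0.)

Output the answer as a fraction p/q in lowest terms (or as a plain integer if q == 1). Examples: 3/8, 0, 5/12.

Chain of 3 gears, tooth counts: [7, 24, 24]
  gear 0: T0=7, direction=positive, advance = 120 mod 7 = 1 teeth = 1/7 turn
  gear 1: T1=24, direction=negative, advance = 120 mod 24 = 0 teeth = 0/24 turn
  gear 2: T2=24, direction=positive, advance = 120 mod 24 = 0 teeth = 0/24 turn
Gear 0: 120 mod 7 = 1
Fraction = 1 / 7 = 1/7 (gcd(1,7)=1) = 1/7

Answer: 1/7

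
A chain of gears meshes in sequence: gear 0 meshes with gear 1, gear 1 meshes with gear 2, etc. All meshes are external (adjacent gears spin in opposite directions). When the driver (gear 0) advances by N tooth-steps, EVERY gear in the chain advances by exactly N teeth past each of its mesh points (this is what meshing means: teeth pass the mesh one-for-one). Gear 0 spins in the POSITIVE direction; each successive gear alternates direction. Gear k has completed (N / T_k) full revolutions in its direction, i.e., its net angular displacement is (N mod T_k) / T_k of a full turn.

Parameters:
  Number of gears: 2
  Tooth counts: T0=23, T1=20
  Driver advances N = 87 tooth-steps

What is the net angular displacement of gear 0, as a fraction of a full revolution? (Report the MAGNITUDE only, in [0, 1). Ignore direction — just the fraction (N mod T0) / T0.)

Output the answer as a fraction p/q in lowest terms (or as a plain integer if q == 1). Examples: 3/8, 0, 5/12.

Answer: 18/23

Derivation:
Chain of 2 gears, tooth counts: [23, 20]
  gear 0: T0=23, direction=positive, advance = 87 mod 23 = 18 teeth = 18/23 turn
  gear 1: T1=20, direction=negative, advance = 87 mod 20 = 7 teeth = 7/20 turn
Gear 0: 87 mod 23 = 18
Fraction = 18 / 23 = 18/23 (gcd(18,23)=1) = 18/23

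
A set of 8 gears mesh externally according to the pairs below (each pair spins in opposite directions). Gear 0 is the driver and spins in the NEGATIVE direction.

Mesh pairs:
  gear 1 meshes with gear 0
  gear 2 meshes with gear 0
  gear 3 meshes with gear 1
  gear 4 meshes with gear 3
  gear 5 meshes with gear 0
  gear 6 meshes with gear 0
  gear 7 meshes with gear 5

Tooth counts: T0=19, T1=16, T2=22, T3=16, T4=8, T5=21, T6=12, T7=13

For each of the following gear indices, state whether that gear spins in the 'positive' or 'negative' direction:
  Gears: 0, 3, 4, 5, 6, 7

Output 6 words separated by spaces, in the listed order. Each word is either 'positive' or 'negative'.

Gear 0 (driver): negative (depth 0)
  gear 1: meshes with gear 0 -> depth 1 -> positive (opposite of gear 0)
  gear 2: meshes with gear 0 -> depth 1 -> positive (opposite of gear 0)
  gear 3: meshes with gear 1 -> depth 2 -> negative (opposite of gear 1)
  gear 4: meshes with gear 3 -> depth 3 -> positive (opposite of gear 3)
  gear 5: meshes with gear 0 -> depth 1 -> positive (opposite of gear 0)
  gear 6: meshes with gear 0 -> depth 1 -> positive (opposite of gear 0)
  gear 7: meshes with gear 5 -> depth 2 -> negative (opposite of gear 5)
Queried indices 0, 3, 4, 5, 6, 7 -> negative, negative, positive, positive, positive, negative

Answer: negative negative positive positive positive negative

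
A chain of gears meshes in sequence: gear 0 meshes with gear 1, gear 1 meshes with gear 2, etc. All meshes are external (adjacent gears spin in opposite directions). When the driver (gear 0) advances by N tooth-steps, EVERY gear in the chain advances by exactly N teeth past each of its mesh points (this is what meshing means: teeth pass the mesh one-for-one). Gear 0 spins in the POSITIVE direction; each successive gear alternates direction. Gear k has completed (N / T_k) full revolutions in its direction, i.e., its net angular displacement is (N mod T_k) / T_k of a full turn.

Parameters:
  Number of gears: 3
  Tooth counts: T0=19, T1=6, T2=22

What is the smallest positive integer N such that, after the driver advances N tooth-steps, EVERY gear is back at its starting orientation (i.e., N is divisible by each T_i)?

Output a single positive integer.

Answer: 1254

Derivation:
Gear k returns to start when N is a multiple of T_k.
All gears at start simultaneously when N is a common multiple of [19, 6, 22]; the smallest such N is lcm(19, 6, 22).
Start: lcm = T0 = 19
Fold in T1=6: gcd(19, 6) = 1; lcm(19, 6) = 19 * 6 / 1 = 114 / 1 = 114
Fold in T2=22: gcd(114, 22) = 2; lcm(114, 22) = 114 * 22 / 2 = 2508 / 2 = 1254
Full cycle length = 1254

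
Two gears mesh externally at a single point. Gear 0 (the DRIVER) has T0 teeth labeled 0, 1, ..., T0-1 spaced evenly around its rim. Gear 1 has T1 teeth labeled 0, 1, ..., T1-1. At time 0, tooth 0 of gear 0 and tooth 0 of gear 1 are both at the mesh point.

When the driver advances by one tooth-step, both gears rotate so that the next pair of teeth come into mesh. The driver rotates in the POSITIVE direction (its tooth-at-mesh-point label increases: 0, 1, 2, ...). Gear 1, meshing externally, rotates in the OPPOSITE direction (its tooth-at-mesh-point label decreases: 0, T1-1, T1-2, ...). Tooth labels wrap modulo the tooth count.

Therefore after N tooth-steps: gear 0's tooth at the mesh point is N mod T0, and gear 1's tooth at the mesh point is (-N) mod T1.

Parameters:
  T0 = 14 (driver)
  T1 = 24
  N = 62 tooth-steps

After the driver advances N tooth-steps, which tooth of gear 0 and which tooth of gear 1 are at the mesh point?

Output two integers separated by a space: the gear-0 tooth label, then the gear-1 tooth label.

Gear 0 (driver, T0=14): tooth at mesh = N mod T0
  62 = 4 * 14 + 6, so 62 mod 14 = 6
  gear 0 tooth = 6
Gear 1 (driven, T1=24): tooth at mesh = (-N) mod T1
  62 = 2 * 24 + 14, so 62 mod 24 = 14
  (-62) mod 24 = (-14) mod 24 = 24 - 14 = 10
Mesh after 62 steps: gear-0 tooth 6 meets gear-1 tooth 10

Answer: 6 10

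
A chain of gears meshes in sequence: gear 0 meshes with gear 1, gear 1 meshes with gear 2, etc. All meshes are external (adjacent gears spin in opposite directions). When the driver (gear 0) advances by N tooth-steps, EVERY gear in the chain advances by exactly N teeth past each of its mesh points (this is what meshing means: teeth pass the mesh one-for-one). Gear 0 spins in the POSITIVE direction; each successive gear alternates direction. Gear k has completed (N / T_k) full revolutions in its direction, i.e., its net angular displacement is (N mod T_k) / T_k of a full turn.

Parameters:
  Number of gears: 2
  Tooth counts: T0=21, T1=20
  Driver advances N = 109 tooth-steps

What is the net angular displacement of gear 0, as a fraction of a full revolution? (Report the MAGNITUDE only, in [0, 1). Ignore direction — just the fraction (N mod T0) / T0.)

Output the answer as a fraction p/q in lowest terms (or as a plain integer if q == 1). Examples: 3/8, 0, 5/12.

Answer: 4/21

Derivation:
Chain of 2 gears, tooth counts: [21, 20]
  gear 0: T0=21, direction=positive, advance = 109 mod 21 = 4 teeth = 4/21 turn
  gear 1: T1=20, direction=negative, advance = 109 mod 20 = 9 teeth = 9/20 turn
Gear 0: 109 mod 21 = 4
Fraction = 4 / 21 = 4/21 (gcd(4,21)=1) = 4/21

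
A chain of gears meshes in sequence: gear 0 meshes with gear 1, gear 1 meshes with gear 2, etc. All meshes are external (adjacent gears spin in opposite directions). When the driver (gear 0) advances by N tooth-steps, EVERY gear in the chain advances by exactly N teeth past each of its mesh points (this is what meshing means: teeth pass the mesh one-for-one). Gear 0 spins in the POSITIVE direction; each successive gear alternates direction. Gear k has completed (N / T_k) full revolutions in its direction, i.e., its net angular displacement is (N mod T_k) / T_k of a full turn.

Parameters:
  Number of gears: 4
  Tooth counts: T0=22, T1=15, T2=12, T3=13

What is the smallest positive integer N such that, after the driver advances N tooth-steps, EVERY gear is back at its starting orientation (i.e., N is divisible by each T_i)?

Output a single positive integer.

Gear k returns to start when N is a multiple of T_k.
All gears at start simultaneously when N is a common multiple of [22, 15, 12, 13]; the smallest such N is lcm(22, 15, 12, 13).
Start: lcm = T0 = 22
Fold in T1=15: gcd(22, 15) = 1; lcm(22, 15) = 22 * 15 / 1 = 330 / 1 = 330
Fold in T2=12: gcd(330, 12) = 6; lcm(330, 12) = 330 * 12 / 6 = 3960 / 6 = 660
Fold in T3=13: gcd(660, 13) = 1; lcm(660, 13) = 660 * 13 / 1 = 8580 / 1 = 8580
Full cycle length = 8580

Answer: 8580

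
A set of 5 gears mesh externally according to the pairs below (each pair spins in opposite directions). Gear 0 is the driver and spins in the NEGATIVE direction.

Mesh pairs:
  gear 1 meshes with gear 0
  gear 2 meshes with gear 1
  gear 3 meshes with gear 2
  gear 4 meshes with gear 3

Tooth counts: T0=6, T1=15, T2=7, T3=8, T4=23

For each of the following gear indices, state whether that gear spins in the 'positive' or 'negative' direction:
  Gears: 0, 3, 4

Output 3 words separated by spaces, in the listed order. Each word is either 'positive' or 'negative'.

Gear 0 (driver): negative (depth 0)
  gear 1: meshes with gear 0 -> depth 1 -> positive (opposite of gear 0)
  gear 2: meshes with gear 1 -> depth 2 -> negative (opposite of gear 1)
  gear 3: meshes with gear 2 -> depth 3 -> positive (opposite of gear 2)
  gear 4: meshes with gear 3 -> depth 4 -> negative (opposite of gear 3)
Queried indices 0, 3, 4 -> negative, positive, negative

Answer: negative positive negative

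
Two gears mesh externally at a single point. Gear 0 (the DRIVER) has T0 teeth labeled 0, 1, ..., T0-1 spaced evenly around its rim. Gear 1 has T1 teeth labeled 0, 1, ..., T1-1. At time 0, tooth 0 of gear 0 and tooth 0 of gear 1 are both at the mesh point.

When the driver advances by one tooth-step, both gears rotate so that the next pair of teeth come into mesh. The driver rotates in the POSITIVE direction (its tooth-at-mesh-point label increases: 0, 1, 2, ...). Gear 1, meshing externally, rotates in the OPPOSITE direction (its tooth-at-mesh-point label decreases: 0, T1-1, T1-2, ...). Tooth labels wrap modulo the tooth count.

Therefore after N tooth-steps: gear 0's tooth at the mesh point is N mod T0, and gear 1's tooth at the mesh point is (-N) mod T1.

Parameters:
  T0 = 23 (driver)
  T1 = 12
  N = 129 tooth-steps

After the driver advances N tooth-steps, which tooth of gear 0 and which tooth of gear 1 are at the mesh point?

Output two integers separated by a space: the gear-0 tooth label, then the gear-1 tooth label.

Answer: 14 3

Derivation:
Gear 0 (driver, T0=23): tooth at mesh = N mod T0
  129 = 5 * 23 + 14, so 129 mod 23 = 14
  gear 0 tooth = 14
Gear 1 (driven, T1=12): tooth at mesh = (-N) mod T1
  129 = 10 * 12 + 9, so 129 mod 12 = 9
  (-129) mod 12 = (-9) mod 12 = 12 - 9 = 3
Mesh after 129 steps: gear-0 tooth 14 meets gear-1 tooth 3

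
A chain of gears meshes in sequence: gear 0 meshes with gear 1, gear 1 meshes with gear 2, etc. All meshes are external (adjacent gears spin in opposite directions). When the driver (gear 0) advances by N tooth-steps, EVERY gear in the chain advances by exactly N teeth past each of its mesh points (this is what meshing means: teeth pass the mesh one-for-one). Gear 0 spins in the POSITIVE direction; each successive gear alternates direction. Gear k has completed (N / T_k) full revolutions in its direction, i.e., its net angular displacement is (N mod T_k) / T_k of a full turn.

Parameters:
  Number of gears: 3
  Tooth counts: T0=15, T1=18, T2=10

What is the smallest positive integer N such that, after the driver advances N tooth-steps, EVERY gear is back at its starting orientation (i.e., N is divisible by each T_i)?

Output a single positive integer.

Answer: 90

Derivation:
Gear k returns to start when N is a multiple of T_k.
All gears at start simultaneously when N is a common multiple of [15, 18, 10]; the smallest such N is lcm(15, 18, 10).
Start: lcm = T0 = 15
Fold in T1=18: gcd(15, 18) = 3; lcm(15, 18) = 15 * 18 / 3 = 270 / 3 = 90
Fold in T2=10: gcd(90, 10) = 10; lcm(90, 10) = 90 * 10 / 10 = 900 / 10 = 90
Full cycle length = 90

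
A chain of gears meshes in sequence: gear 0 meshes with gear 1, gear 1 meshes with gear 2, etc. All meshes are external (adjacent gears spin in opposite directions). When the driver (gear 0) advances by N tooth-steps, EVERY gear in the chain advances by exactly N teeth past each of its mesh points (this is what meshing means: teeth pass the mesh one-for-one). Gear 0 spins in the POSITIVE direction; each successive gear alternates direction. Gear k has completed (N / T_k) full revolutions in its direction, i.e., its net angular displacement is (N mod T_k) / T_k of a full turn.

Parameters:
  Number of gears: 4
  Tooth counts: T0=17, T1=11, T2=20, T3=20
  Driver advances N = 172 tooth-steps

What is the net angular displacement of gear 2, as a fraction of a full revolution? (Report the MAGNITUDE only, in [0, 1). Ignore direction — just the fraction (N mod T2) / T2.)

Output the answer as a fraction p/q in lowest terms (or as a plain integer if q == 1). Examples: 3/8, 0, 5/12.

Answer: 3/5

Derivation:
Chain of 4 gears, tooth counts: [17, 11, 20, 20]
  gear 0: T0=17, direction=positive, advance = 172 mod 17 = 2 teeth = 2/17 turn
  gear 1: T1=11, direction=negative, advance = 172 mod 11 = 7 teeth = 7/11 turn
  gear 2: T2=20, direction=positive, advance = 172 mod 20 = 12 teeth = 12/20 turn
  gear 3: T3=20, direction=negative, advance = 172 mod 20 = 12 teeth = 12/20 turn
Gear 2: 172 mod 20 = 12
Fraction = 12 / 20 = 3/5 (gcd(12,20)=4) = 3/5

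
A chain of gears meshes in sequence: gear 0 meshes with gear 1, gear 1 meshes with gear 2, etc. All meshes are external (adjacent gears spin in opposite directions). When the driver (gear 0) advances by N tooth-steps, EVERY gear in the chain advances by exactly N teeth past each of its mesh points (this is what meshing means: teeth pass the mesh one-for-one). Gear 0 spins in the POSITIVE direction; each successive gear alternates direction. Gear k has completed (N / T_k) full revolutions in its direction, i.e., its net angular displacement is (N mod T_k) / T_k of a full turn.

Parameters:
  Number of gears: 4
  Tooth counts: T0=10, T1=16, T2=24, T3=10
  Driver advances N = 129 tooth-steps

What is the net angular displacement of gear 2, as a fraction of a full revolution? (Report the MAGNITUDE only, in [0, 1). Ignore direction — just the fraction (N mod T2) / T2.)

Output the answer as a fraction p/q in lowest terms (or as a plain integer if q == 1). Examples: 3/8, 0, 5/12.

Chain of 4 gears, tooth counts: [10, 16, 24, 10]
  gear 0: T0=10, direction=positive, advance = 129 mod 10 = 9 teeth = 9/10 turn
  gear 1: T1=16, direction=negative, advance = 129 mod 16 = 1 teeth = 1/16 turn
  gear 2: T2=24, direction=positive, advance = 129 mod 24 = 9 teeth = 9/24 turn
  gear 3: T3=10, direction=negative, advance = 129 mod 10 = 9 teeth = 9/10 turn
Gear 2: 129 mod 24 = 9
Fraction = 9 / 24 = 3/8 (gcd(9,24)=3) = 3/8

Answer: 3/8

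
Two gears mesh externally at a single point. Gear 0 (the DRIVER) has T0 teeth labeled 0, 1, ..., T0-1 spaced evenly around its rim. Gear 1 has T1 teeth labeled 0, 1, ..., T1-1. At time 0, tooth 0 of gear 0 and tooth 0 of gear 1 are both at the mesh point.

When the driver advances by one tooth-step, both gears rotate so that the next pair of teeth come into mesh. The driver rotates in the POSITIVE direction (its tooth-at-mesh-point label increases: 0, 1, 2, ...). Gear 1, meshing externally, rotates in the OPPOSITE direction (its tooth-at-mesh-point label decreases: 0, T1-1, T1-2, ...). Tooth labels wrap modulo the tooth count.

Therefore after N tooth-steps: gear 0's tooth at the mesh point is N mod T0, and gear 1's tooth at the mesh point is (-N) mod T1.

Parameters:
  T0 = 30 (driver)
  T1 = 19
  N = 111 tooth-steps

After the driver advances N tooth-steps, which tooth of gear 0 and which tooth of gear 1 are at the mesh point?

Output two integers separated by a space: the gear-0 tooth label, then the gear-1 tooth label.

Answer: 21 3

Derivation:
Gear 0 (driver, T0=30): tooth at mesh = N mod T0
  111 = 3 * 30 + 21, so 111 mod 30 = 21
  gear 0 tooth = 21
Gear 1 (driven, T1=19): tooth at mesh = (-N) mod T1
  111 = 5 * 19 + 16, so 111 mod 19 = 16
  (-111) mod 19 = (-16) mod 19 = 19 - 16 = 3
Mesh after 111 steps: gear-0 tooth 21 meets gear-1 tooth 3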